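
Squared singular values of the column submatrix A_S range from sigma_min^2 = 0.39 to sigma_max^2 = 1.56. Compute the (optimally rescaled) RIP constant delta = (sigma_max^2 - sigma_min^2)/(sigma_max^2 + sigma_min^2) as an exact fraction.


lambda_max - lambda_min = 1.56 - 0.39 = 1.17.
lambda_max + lambda_min = 1.56 + 0.39 = 1.95.
delta = 1.17/1.95 = 117/195 = 3/5.

3/5


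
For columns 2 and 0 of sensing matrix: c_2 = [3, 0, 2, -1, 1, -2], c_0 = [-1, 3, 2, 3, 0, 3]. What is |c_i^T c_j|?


Inner product: 3*-1 + 0*3 + 2*2 + -1*3 + 1*0 + -2*3
Products: [-3, 0, 4, -3, 0, -6]
Sum = -8.
|dot| = 8.

8


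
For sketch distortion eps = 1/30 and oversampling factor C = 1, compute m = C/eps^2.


1/eps = 30.
(1/eps)^2 = 900.
m = 1*900 = 900.

900


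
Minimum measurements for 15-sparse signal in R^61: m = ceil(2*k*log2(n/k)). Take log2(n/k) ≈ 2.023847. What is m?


log2(n/k) = log2(61/15) ≈ 2.023847.
2*k*log2(n/k) ≈ 2*15*2.023847 = 60.71541.
m = ceil(60.71541) = 61.

61


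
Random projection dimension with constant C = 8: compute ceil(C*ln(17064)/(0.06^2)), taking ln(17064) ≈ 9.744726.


ln(17064) ≈ 9.744726.
eps^2 = 0.06^2 = 0.0036.
C*ln(N)/eps^2 ≈ 8*9.744726/0.0036 ≈ 21654.9467.
m = ceil(21654.9467) = 21655.

21655


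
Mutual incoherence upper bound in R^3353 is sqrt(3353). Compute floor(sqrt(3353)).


57^2 = 3249 <= 3353 < 3364 = 58^2, so 57 <= sqrt(3353) < 58.
floor(sqrt(3353)) = 57.

57


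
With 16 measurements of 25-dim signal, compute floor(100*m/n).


100*m/n = 100*16/25 ≈ 64.0.
floor = 64.

64


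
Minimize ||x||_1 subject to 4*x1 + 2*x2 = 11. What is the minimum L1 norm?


Axis intercepts:
  x1 = 11/4, x2 = 0: L1 = 11/4
  x1 = 0, x2 = 11/2: L1 = 11/2
x* = (11/4, 0)
||x*||_1 = 11/4.

11/4


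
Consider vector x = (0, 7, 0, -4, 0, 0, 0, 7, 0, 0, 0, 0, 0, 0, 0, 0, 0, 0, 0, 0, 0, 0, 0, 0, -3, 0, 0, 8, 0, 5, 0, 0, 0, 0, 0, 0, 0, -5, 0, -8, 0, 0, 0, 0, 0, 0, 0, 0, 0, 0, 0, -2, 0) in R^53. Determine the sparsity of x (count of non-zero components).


Non-zero positions: [1, 3, 7, 24, 27, 29, 37, 39, 51].
Sparsity = 9.

9


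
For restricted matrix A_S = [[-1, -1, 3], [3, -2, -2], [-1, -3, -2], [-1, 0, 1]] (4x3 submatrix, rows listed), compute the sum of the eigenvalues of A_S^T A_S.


Sum of eigenvalues of A_S^T A_S = trace(A_S^T A_S) = sum of squared column norms of A_S.
A_S^T A_S diagonal: [12, 14, 18].
trace = 12 + 14 + 18 = 44.

44


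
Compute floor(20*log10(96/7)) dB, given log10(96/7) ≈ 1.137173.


||x||/||e|| = 96/7.
log10(96/7) ≈ 1.137173.
20*log10(||x||/||e||) ≈ 20*1.137173 = 22.74346.
floor(22.74346) = 22.

22


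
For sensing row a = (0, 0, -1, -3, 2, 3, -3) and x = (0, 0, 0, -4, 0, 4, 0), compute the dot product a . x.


Non-zero terms: ['-3*-4', '3*4']
Products: [12, 12]
y = sum = 24.

24


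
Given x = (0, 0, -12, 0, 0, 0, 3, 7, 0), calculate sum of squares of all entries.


Non-zero entries: [(2, -12), (6, 3), (7, 7)]
Squares: [144, 9, 49]
||x||_2^2 = sum = 202.

202


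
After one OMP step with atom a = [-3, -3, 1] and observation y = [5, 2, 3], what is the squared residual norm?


a^T a = 19.
a^T y = -18.
coeff = -18/19 = -18/19.
||r||^2 = 398/19.

398/19


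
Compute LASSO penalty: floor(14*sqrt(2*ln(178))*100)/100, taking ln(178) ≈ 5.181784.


ln(178) ≈ 5.181784.
2*ln(n) ≈ 10.363568.
sqrt(2*ln(n)) ≈ sqrt(10.363568) ≈ 3.21925.
lambda ≈ 14*3.21925 = 45.0695.
floor(lambda*100)/100 = 45.06.

45.06


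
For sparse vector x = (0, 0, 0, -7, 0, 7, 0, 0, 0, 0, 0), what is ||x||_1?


Non-zero entries: [(3, -7), (5, 7)]
Absolute values: [7, 7]
||x||_1 = sum = 14.

14


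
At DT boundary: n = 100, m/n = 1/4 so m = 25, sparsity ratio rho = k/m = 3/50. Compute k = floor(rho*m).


m = 1/4*100 = 25.
rho = 3/50.
rho*m = 3/50*25 = 1.5.
k = floor(1.5) = 1.

1


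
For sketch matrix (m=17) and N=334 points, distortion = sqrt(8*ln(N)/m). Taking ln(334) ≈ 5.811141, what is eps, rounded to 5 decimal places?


ln(334) ≈ 5.811141.
8*ln(N)/m ≈ 8*5.811141/17 ≈ 2.73465459.
eps = sqrt(2.73465459) ≈ 1.6536791 ≈ 1.65368.

1.65368


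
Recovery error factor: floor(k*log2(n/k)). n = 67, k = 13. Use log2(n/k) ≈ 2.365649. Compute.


log2(n/k) = log2(67/13) ≈ 2.365649.
k*log2(n/k) ≈ 13*2.365649 = 30.753437.
floor(30.753437) = 30.

30


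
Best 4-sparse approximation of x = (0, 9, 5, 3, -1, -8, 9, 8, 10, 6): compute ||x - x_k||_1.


Sorted |x_i| descending: [10, 9, 9, 8, 8, 6, 5, 3, 1, 0]
Keep top 4: [10, 9, 9, 8]
Tail entries: [8, 6, 5, 3, 1, 0]
L1 error = sum of tail = 23.

23


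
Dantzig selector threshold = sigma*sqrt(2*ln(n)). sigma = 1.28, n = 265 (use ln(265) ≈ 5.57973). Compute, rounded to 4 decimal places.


ln(265) ≈ 5.57973.
2*ln(n) ≈ 11.15946.
sqrt(2*ln(n)) ≈ sqrt(11.15946) ≈ 3.340578.
threshold ≈ 1.28*3.340578 = 4.27593984 ≈ 4.2759.

4.2759


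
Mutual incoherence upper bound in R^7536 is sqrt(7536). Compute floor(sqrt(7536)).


86^2 = 7396 <= 7536 < 7569 = 87^2, so 86 <= sqrt(7536) < 87.
floor(sqrt(7536)) = 86.

86


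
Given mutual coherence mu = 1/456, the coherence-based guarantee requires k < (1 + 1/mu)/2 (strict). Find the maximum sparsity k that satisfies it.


1/mu = 456.
1 + 1/mu = 457.
(1 + 1/mu)/2 = 228.5 is not an integer, so k_max = floor(228.5) = 228.

228


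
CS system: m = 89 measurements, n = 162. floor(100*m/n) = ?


100*m/n = 100*89/162 ≈ 54.9383.
floor = 54.

54


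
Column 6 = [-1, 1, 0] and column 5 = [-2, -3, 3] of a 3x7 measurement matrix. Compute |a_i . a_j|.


Inner product: -1*-2 + 1*-3 + 0*3
Products: [2, -3, 0]
Sum = -1.
|dot| = 1.

1


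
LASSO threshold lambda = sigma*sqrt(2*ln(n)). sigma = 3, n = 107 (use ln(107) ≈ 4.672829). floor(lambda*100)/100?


ln(107) ≈ 4.672829.
2*ln(n) ≈ 9.345658.
sqrt(2*ln(n)) ≈ sqrt(9.345658) ≈ 3.057067.
lambda ≈ 3*3.057067 = 9.171201.
floor(lambda*100)/100 = 9.17.

9.17


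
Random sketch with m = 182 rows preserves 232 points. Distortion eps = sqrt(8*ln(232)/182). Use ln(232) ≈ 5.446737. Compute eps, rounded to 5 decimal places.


ln(232) ≈ 5.446737.
8*ln(N)/m ≈ 8*5.446737/182 ≈ 0.23941701.
eps = sqrt(0.23941701) ≈ 0.4893026 ≈ 0.48930.

0.48930


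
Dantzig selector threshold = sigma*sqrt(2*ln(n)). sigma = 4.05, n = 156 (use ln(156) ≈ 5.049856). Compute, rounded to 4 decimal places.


ln(156) ≈ 5.049856.
2*ln(n) ≈ 10.099712.
sqrt(2*ln(n)) ≈ sqrt(10.099712) ≈ 3.178004.
threshold ≈ 4.05*3.178004 = 12.8709162 ≈ 12.8709.

12.8709


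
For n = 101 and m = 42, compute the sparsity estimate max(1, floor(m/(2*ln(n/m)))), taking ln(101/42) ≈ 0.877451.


n/m = 101/42.
ln(n/m) ≈ 0.877451.
2*ln(n/m) ≈ 1.754902.
m/(2*ln(n/m)) ≈ 42/1.754902 ≈ 23.933.
floor = 23.
k_max = max(1, 23) = 23.

23


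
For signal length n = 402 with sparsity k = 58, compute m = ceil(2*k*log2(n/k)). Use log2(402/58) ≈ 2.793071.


log2(n/k) = log2(402/58) ≈ 2.793071.
2*k*log2(n/k) ≈ 2*58*2.793071 = 323.996236.
m = ceil(323.996236) = 324.

324


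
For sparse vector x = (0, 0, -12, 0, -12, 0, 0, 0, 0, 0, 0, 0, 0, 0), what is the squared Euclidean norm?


Non-zero entries: [(2, -12), (4, -12)]
Squares: [144, 144]
||x||_2^2 = sum = 288.

288


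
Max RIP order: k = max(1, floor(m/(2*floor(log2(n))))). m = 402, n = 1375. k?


floor(log2(1375)) = 10.
2*10 = 20.
m/(2*floor(log2(n))) = 402/20 ≈ 20.1.
floor = 20.
k = max(1, 20) = 20.

20


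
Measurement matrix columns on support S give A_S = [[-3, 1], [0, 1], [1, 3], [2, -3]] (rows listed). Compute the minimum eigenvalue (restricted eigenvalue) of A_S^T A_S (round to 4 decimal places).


A_S^T A_S = [[14, -6], [-6, 20]].
trace = 34.
det = 244.
disc = trace^2 - 4*det = 1156 - 4*244 = 180.
sqrt(180) ≈ 13.416408.
lam_min = (34 - sqrt(180))/2 ≈ (34 - 13.416408)/2 = 10.291796 ≈ 10.2918.

10.2918


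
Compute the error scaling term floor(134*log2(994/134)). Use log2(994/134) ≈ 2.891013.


log2(n/k) = log2(994/134) ≈ 2.891013.
k*log2(n/k) ≈ 134*2.891013 = 387.395742.
floor(387.395742) = 387.

387


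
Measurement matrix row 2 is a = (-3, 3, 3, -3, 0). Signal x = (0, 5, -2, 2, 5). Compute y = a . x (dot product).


Non-zero terms: ['3*5', '3*-2', '-3*2', '0*5']
Products: [15, -6, -6, 0]
y = sum = 3.

3


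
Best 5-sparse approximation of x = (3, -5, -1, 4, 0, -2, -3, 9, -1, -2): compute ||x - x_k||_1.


Sorted |x_i| descending: [9, 5, 4, 3, 3, 2, 2, 1, 1, 0]
Keep top 5: [9, 5, 4, 3, 3]
Tail entries: [2, 2, 1, 1, 0]
L1 error = sum of tail = 6.

6


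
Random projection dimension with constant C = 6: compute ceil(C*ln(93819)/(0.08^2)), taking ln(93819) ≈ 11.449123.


ln(93819) ≈ 11.449123.
eps^2 = 0.08^2 = 0.0064.
C*ln(N)/eps^2 ≈ 6*11.449123/0.0064 ≈ 10733.5528.
m = ceil(10733.5528) = 10734.

10734


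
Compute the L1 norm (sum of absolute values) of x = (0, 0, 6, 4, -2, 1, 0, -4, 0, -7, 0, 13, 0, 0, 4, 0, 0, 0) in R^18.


Non-zero entries: [(2, 6), (3, 4), (4, -2), (5, 1), (7, -4), (9, -7), (11, 13), (14, 4)]
Absolute values: [6, 4, 2, 1, 4, 7, 13, 4]
||x||_1 = sum = 41.

41


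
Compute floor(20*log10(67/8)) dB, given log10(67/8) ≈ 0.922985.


||x||/||e|| = 67/8.
log10(67/8) ≈ 0.922985.
20*log10(||x||/||e||) ≈ 20*0.922985 = 18.4597.
floor(18.4597) = 18.

18


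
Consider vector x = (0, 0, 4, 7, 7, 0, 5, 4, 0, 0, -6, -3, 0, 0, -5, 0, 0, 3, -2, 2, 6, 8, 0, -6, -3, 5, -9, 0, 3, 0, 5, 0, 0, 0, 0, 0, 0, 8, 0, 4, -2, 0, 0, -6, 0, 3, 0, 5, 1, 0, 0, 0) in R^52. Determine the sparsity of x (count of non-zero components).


Non-zero positions: [2, 3, 4, 6, 7, 10, 11, 14, 17, 18, 19, 20, 21, 23, 24, 25, 26, 28, 30, 37, 39, 40, 43, 45, 47, 48].
Sparsity = 26.

26


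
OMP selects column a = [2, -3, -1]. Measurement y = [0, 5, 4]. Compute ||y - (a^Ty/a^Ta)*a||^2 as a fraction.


a^T a = 14.
a^T y = -19.
coeff = -19/14 = -19/14.
||r||^2 = 213/14.

213/14


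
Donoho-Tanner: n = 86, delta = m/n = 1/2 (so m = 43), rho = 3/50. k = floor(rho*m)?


m = 1/2*86 = 43.
rho = 3/50.
rho*m = 3/50*43 = 2.58.
k = floor(2.58) = 2.

2


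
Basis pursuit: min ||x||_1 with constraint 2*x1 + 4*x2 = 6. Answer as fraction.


Axis intercepts:
  x1 = 3, x2 = 0: L1 = 3
  x1 = 0, x2 = 3/2: L1 = 3/2
x* = (0, 3/2)
||x*||_1 = 3/2.

3/2


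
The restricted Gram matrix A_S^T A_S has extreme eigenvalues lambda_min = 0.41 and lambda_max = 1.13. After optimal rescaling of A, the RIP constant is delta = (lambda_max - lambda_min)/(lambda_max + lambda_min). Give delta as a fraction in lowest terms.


lambda_max - lambda_min = 1.13 - 0.41 = 0.72.
lambda_max + lambda_min = 1.13 + 0.41 = 1.54.
delta = 0.72/1.54 = 72/154 = 36/77.

36/77


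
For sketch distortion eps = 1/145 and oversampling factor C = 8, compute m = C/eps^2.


1/eps = 145.
(1/eps)^2 = 21025.
m = 8*21025 = 168200.

168200


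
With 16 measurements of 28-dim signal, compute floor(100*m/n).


100*m/n = 100*16/28 ≈ 57.1429.
floor = 57.

57


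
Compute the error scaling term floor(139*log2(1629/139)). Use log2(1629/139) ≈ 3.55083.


log2(n/k) = log2(1629/139) ≈ 3.55083.
k*log2(n/k) ≈ 139*3.55083 = 493.56537.
floor(493.56537) = 493.

493


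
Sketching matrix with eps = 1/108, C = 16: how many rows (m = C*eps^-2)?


1/eps = 108.
(1/eps)^2 = 11664.
m = 16*11664 = 186624.

186624


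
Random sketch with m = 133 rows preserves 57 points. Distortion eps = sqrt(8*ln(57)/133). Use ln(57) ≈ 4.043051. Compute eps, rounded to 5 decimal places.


ln(57) ≈ 4.043051.
8*ln(N)/m ≈ 8*4.043051/133 ≈ 0.24319104.
eps = sqrt(0.24319104) ≈ 0.493144 ≈ 0.49314.

0.49314


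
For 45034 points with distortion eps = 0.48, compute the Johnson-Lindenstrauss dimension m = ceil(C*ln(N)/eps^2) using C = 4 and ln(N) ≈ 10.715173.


ln(45034) ≈ 10.715173.
eps^2 = 0.48^2 = 0.2304.
C*ln(N)/eps^2 ≈ 4*10.715173/0.2304 ≈ 186.0273.
m = ceil(186.0273) = 187.

187


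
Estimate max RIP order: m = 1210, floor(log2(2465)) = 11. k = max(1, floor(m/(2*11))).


floor(log2(2465)) = 11.
2*11 = 22.
m/(2*floor(log2(n))) = 1210/22 ≈ 55.0.
floor = 55.
k = max(1, 55) = 55.

55


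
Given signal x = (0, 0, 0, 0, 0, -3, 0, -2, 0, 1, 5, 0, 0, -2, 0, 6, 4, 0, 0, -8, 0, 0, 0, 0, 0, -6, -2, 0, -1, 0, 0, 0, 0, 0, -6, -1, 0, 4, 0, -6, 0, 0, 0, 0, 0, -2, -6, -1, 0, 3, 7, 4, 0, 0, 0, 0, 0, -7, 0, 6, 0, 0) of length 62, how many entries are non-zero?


Non-zero positions: [5, 7, 9, 10, 13, 15, 16, 19, 25, 26, 28, 34, 35, 37, 39, 45, 46, 47, 49, 50, 51, 57, 59].
Sparsity = 23.

23


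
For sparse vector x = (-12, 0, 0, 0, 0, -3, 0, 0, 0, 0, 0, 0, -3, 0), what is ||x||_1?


Non-zero entries: [(0, -12), (5, -3), (12, -3)]
Absolute values: [12, 3, 3]
||x||_1 = sum = 18.

18


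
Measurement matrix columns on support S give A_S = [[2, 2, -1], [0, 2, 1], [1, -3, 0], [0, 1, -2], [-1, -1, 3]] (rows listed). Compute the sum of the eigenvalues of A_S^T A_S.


Sum of eigenvalues of A_S^T A_S = trace(A_S^T A_S) = sum of squared column norms of A_S.
A_S^T A_S diagonal: [6, 19, 15].
trace = 6 + 19 + 15 = 40.

40


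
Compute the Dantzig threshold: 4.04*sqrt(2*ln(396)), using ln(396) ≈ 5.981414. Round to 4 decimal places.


ln(396) ≈ 5.981414.
2*ln(n) ≈ 11.962828.
sqrt(2*ln(n)) ≈ sqrt(11.962828) ≈ 3.458732.
threshold ≈ 4.04*3.458732 = 13.97327728 ≈ 13.9733.

13.9733


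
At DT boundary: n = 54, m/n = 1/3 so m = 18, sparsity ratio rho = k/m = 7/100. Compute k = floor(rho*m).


m = 1/3*54 = 18.
rho = 7/100.
rho*m = 7/100*18 = 1.26.
k = floor(1.26) = 1.

1


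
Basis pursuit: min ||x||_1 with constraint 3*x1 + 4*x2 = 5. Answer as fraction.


Axis intercepts:
  x1 = 5/3, x2 = 0: L1 = 5/3
  x1 = 0, x2 = 5/4: L1 = 5/4
x* = (0, 5/4)
||x*||_1 = 5/4.

5/4


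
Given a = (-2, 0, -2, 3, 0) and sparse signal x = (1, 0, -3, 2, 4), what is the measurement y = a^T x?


Non-zero terms: ['-2*1', '-2*-3', '3*2', '0*4']
Products: [-2, 6, 6, 0]
y = sum = 10.

10


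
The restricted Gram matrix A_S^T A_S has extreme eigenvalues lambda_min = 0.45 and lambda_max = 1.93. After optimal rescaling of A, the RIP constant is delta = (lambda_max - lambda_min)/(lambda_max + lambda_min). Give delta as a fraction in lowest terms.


lambda_max - lambda_min = 1.93 - 0.45 = 1.48.
lambda_max + lambda_min = 1.93 + 0.45 = 2.38.
delta = 1.48/2.38 = 148/238 = 74/119.

74/119


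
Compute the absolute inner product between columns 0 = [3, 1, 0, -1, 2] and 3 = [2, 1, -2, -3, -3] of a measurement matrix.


Inner product: 3*2 + 1*1 + 0*-2 + -1*-3 + 2*-3
Products: [6, 1, 0, 3, -6]
Sum = 4.
|dot| = 4.

4


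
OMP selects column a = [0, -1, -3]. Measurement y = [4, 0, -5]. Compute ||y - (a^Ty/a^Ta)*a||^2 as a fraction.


a^T a = 10.
a^T y = 15.
coeff = 15/10 = 3/2.
||r||^2 = 37/2.

37/2


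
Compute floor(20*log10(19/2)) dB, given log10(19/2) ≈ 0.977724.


||x||/||e|| = 19/2.
log10(19/2) ≈ 0.977724.
20*log10(||x||/||e||) ≈ 20*0.977724 = 19.55448.
floor(19.55448) = 19.

19


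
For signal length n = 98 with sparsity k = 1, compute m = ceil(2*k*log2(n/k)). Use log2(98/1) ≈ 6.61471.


log2(n/k) = log2(98/1) ≈ 6.61471.
2*k*log2(n/k) ≈ 2*1*6.61471 = 13.22942.
m = ceil(13.22942) = 14.

14


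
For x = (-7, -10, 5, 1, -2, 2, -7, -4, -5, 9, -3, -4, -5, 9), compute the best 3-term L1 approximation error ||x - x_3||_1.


Sorted |x_i| descending: [10, 9, 9, 7, 7, 5, 5, 5, 4, 4, 3, 2, 2, 1]
Keep top 3: [10, 9, 9]
Tail entries: [7, 7, 5, 5, 5, 4, 4, 3, 2, 2, 1]
L1 error = sum of tail = 45.

45


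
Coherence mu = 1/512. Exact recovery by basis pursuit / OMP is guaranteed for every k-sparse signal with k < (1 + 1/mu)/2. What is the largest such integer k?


1/mu = 512.
1 + 1/mu = 513.
(1 + 1/mu)/2 = 256.5 is not an integer, so k_max = floor(256.5) = 256.

256


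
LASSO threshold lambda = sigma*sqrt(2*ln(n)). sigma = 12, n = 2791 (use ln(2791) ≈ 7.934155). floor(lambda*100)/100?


ln(2791) ≈ 7.934155.
2*ln(n) ≈ 15.86831.
sqrt(2*ln(n)) ≈ sqrt(15.86831) ≈ 3.983505.
lambda ≈ 12*3.983505 = 47.80206.
floor(lambda*100)/100 = 47.80.

47.80


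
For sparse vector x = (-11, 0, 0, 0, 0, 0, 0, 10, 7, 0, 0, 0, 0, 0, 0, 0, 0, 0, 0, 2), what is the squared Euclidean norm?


Non-zero entries: [(0, -11), (7, 10), (8, 7), (19, 2)]
Squares: [121, 100, 49, 4]
||x||_2^2 = sum = 274.

274


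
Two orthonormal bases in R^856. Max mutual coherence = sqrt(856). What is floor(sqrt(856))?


29^2 = 841 <= 856 < 900 = 30^2, so 29 <= sqrt(856) < 30.
floor(sqrt(856)) = 29.

29


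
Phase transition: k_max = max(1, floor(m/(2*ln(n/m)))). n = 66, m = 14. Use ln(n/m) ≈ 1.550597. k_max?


n/m = 66/14 = 33/7.
ln(n/m) ≈ 1.550597.
2*ln(n/m) ≈ 3.101194.
m/(2*ln(n/m)) ≈ 14/3.101194 ≈ 4.5144.
floor = 4.
k_max = max(1, 4) = 4.

4


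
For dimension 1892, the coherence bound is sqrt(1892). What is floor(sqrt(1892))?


43^2 = 1849 <= 1892 < 1936 = 44^2, so 43 <= sqrt(1892) < 44.
floor(sqrt(1892)) = 43.

43


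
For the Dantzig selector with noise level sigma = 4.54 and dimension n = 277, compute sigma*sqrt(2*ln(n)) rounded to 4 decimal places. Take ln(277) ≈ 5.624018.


ln(277) ≈ 5.624018.
2*ln(n) ≈ 11.248036.
sqrt(2*ln(n)) ≈ sqrt(11.248036) ≈ 3.353809.
threshold ≈ 4.54*3.353809 = 15.22629286 ≈ 15.2263.

15.2263


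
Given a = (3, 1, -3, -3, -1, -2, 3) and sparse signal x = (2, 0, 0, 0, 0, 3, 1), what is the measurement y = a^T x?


Non-zero terms: ['3*2', '-2*3', '3*1']
Products: [6, -6, 3]
y = sum = 3.

3


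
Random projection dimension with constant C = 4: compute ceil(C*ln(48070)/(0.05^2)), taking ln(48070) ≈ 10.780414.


ln(48070) ≈ 10.780414.
eps^2 = 0.05^2 = 0.0025.
C*ln(N)/eps^2 ≈ 4*10.780414/0.0025 ≈ 17248.6624.
m = ceil(17248.6624) = 17249.

17249


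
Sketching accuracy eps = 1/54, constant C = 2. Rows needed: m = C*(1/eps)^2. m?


1/eps = 54.
(1/eps)^2 = 2916.
m = 2*2916 = 5832.

5832


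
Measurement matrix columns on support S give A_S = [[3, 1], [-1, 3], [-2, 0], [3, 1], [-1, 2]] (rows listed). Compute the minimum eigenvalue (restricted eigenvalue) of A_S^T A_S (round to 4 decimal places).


A_S^T A_S = [[24, 1], [1, 15]].
trace = 39.
det = 359.
disc = trace^2 - 4*det = 1521 - 4*359 = 85.
sqrt(85) ≈ 9.219544.
lam_min = (39 - sqrt(85))/2 ≈ (39 - 9.219544)/2 = 14.890228 ≈ 14.8902.

14.8902


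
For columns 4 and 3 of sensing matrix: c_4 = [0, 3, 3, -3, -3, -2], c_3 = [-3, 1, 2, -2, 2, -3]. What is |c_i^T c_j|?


Inner product: 0*-3 + 3*1 + 3*2 + -3*-2 + -3*2 + -2*-3
Products: [0, 3, 6, 6, -6, 6]
Sum = 15.
|dot| = 15.

15


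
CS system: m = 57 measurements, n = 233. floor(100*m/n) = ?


100*m/n = 100*57/233 ≈ 24.4635.
floor = 24.

24


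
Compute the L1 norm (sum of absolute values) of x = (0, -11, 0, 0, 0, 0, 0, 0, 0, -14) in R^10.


Non-zero entries: [(1, -11), (9, -14)]
Absolute values: [11, 14]
||x||_1 = sum = 25.

25


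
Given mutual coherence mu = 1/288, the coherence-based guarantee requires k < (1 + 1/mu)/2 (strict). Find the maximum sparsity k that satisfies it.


1/mu = 288.
1 + 1/mu = 289.
(1 + 1/mu)/2 = 144.5 is not an integer, so k_max = floor(144.5) = 144.

144


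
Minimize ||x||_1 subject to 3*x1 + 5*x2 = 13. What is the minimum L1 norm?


Axis intercepts:
  x1 = 13/3, x2 = 0: L1 = 13/3
  x1 = 0, x2 = 13/5: L1 = 13/5
x* = (0, 13/5)
||x*||_1 = 13/5.

13/5


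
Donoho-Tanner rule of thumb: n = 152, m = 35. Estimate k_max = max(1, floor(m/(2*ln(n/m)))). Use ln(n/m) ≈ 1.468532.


n/m = 152/35.
ln(n/m) ≈ 1.468532.
2*ln(n/m) ≈ 2.937064.
m/(2*ln(n/m)) ≈ 35/2.937064 ≈ 11.9167.
floor = 11.
k_max = max(1, 11) = 11.

11


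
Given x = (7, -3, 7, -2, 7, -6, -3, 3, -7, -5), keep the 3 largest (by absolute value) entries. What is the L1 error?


Sorted |x_i| descending: [7, 7, 7, 7, 6, 5, 3, 3, 3, 2]
Keep top 3: [7, 7, 7]
Tail entries: [7, 6, 5, 3, 3, 3, 2]
L1 error = sum of tail = 29.

29


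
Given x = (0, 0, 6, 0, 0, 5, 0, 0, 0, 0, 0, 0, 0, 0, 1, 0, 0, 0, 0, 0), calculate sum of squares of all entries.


Non-zero entries: [(2, 6), (5, 5), (14, 1)]
Squares: [36, 25, 1]
||x||_2^2 = sum = 62.

62


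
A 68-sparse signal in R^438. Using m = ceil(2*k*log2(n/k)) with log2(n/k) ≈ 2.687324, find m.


log2(n/k) = log2(438/68) ≈ 2.687324.
2*k*log2(n/k) ≈ 2*68*2.687324 = 365.476064.
m = ceil(365.476064) = 366.

366


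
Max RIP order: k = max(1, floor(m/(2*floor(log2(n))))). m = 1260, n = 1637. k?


floor(log2(1637)) = 10.
2*10 = 20.
m/(2*floor(log2(n))) = 1260/20 ≈ 63.0.
floor = 63.
k = max(1, 63) = 63.

63


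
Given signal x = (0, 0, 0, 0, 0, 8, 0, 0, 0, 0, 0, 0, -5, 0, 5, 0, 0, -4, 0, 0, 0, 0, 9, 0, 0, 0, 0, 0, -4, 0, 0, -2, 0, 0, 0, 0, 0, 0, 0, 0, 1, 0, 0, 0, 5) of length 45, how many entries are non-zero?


Non-zero positions: [5, 12, 14, 17, 22, 28, 31, 40, 44].
Sparsity = 9.

9


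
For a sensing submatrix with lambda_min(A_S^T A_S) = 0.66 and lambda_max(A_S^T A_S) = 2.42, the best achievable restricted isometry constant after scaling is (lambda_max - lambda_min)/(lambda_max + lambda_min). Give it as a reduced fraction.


lambda_max - lambda_min = 2.42 - 0.66 = 1.76.
lambda_max + lambda_min = 2.42 + 0.66 = 3.08.
delta = 1.76/3.08 = 176/308 = 4/7.

4/7


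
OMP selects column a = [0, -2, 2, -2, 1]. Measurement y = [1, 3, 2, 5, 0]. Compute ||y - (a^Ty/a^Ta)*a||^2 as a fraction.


a^T a = 13.
a^T y = -12.
coeff = -12/13 = -12/13.
||r||^2 = 363/13.

363/13


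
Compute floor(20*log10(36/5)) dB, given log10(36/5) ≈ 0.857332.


||x||/||e|| = 36/5.
log10(36/5) ≈ 0.857332.
20*log10(||x||/||e||) ≈ 20*0.857332 = 17.14664.
floor(17.14664) = 17.

17


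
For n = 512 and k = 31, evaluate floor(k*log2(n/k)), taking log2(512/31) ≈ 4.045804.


log2(n/k) = log2(512/31) ≈ 4.045804.
k*log2(n/k) ≈ 31*4.045804 = 125.419924.
floor(125.419924) = 125.

125


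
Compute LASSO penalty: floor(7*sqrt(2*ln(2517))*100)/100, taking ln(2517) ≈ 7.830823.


ln(2517) ≈ 7.830823.
2*ln(n) ≈ 15.661646.
sqrt(2*ln(n)) ≈ sqrt(15.661646) ≈ 3.95748.
lambda ≈ 7*3.95748 = 27.70236.
floor(lambda*100)/100 = 27.70.

27.70


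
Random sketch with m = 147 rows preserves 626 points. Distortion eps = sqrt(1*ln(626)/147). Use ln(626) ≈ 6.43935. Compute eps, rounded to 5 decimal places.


ln(626) ≈ 6.43935.
1*ln(N)/m ≈ 1*6.43935/147 ≈ 0.0438051.
eps = sqrt(0.0438051) ≈ 0.2092967 ≈ 0.20930.

0.20930


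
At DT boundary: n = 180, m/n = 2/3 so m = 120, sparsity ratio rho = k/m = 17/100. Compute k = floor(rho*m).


m = 2/3*180 = 120.
rho = 17/100.
rho*m = 17/100*120 = 20.4.
k = floor(20.4) = 20.

20


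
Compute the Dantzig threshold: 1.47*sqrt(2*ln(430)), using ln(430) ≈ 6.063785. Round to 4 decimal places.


ln(430) ≈ 6.063785.
2*ln(n) ≈ 12.12757.
sqrt(2*ln(n)) ≈ sqrt(12.12757) ≈ 3.482466.
threshold ≈ 1.47*3.482466 = 5.11922502 ≈ 5.1192.

5.1192


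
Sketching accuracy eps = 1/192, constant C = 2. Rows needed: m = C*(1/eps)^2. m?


1/eps = 192.
(1/eps)^2 = 36864.
m = 2*36864 = 73728.

73728


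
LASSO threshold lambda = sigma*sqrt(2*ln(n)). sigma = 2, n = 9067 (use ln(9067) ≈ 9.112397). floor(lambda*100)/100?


ln(9067) ≈ 9.112397.
2*ln(n) ≈ 18.224794.
sqrt(2*ln(n)) ≈ sqrt(18.224794) ≈ 4.269051.
lambda ≈ 2*4.269051 = 8.538102.
floor(lambda*100)/100 = 8.53.

8.53


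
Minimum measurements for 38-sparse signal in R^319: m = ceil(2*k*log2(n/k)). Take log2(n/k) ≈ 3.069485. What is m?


log2(n/k) = log2(319/38) ≈ 3.069485.
2*k*log2(n/k) ≈ 2*38*3.069485 = 233.28086.
m = ceil(233.28086) = 234.

234


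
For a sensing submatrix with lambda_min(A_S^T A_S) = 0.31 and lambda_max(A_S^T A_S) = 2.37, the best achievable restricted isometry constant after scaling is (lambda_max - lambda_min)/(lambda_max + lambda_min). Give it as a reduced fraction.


lambda_max - lambda_min = 2.37 - 0.31 = 2.06.
lambda_max + lambda_min = 2.37 + 0.31 = 2.68.
delta = 2.06/2.68 = 206/268 = 103/134.

103/134


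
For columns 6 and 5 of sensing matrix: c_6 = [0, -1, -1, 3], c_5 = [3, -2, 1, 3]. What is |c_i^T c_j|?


Inner product: 0*3 + -1*-2 + -1*1 + 3*3
Products: [0, 2, -1, 9]
Sum = 10.
|dot| = 10.

10


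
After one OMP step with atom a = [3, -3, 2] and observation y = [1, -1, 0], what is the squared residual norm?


a^T a = 22.
a^T y = 6.
coeff = 6/22 = 3/11.
||r||^2 = 4/11.

4/11


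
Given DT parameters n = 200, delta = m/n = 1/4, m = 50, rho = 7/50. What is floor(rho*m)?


m = 1/4*200 = 50.
rho = 7/50.
rho*m = 7/50*50 = 7.
k = floor(7) = 7.

7


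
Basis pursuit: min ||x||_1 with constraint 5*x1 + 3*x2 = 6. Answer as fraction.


Axis intercepts:
  x1 = 6/5, x2 = 0: L1 = 6/5
  x1 = 0, x2 = 2: L1 = 2
x* = (6/5, 0)
||x*||_1 = 6/5.

6/5


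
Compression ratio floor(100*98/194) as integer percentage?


100*m/n = 100*98/194 ≈ 50.5155.
floor = 50.

50


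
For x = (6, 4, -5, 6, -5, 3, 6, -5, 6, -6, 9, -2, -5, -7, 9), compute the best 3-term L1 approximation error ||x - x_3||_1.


Sorted |x_i| descending: [9, 9, 7, 6, 6, 6, 6, 6, 5, 5, 5, 5, 4, 3, 2]
Keep top 3: [9, 9, 7]
Tail entries: [6, 6, 6, 6, 6, 5, 5, 5, 5, 4, 3, 2]
L1 error = sum of tail = 59.

59


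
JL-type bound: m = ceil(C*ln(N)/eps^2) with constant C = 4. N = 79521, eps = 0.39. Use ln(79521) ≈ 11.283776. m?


ln(79521) ≈ 11.283776.
eps^2 = 0.39^2 = 0.1521.
C*ln(N)/eps^2 ≈ 4*11.283776/0.1521 ≈ 296.7462.
m = ceil(296.7462) = 297.

297


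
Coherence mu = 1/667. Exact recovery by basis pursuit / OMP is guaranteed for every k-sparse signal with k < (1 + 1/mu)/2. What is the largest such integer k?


1/mu = 667.
1 + 1/mu = 668.
(1 + 1/mu)/2 = 334 is an integer and the inequality is strict, so k_max = 334 - 1 = 333.

333


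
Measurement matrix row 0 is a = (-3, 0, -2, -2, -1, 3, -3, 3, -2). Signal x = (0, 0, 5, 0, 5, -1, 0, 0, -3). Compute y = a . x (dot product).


Non-zero terms: ['-2*5', '-1*5', '3*-1', '-2*-3']
Products: [-10, -5, -3, 6]
y = sum = -12.

-12


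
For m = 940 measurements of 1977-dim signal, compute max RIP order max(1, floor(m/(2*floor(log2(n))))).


floor(log2(1977)) = 10.
2*10 = 20.
m/(2*floor(log2(n))) = 940/20 ≈ 47.0.
floor = 47.
k = max(1, 47) = 47.

47


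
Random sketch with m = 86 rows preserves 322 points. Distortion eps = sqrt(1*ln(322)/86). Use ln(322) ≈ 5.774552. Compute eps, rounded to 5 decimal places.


ln(322) ≈ 5.774552.
1*ln(N)/m ≈ 1*5.774552/86 ≈ 0.06714595.
eps = sqrt(0.06714595) ≈ 0.2591254 ≈ 0.25913.

0.25913


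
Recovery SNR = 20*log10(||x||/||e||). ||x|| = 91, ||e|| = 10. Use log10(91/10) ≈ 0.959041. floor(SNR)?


||x||/||e|| = 91/10.
log10(91/10) ≈ 0.959041.
20*log10(||x||/||e||) ≈ 20*0.959041 = 19.18082.
floor(19.18082) = 19.

19


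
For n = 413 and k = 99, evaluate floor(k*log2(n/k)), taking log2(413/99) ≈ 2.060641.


log2(n/k) = log2(413/99) ≈ 2.060641.
k*log2(n/k) ≈ 99*2.060641 = 204.003459.
floor(204.003459) = 204.

204


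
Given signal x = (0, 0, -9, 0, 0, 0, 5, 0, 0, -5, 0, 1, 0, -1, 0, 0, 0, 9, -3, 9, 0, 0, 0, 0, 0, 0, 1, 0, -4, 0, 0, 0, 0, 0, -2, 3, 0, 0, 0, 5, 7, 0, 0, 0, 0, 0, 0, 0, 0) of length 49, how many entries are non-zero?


Non-zero positions: [2, 6, 9, 11, 13, 17, 18, 19, 26, 28, 34, 35, 39, 40].
Sparsity = 14.

14


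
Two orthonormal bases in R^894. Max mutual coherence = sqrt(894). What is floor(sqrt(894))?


29^2 = 841 <= 894 < 900 = 30^2, so 29 <= sqrt(894) < 30.
floor(sqrt(894)) = 29.

29


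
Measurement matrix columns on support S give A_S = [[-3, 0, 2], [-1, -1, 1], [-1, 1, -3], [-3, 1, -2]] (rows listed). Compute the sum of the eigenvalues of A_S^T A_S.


Sum of eigenvalues of A_S^T A_S = trace(A_S^T A_S) = sum of squared column norms of A_S.
A_S^T A_S diagonal: [20, 3, 18].
trace = 20 + 3 + 18 = 41.

41


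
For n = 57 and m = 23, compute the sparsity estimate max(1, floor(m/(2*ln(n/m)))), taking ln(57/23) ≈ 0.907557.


n/m = 57/23.
ln(n/m) ≈ 0.907557.
2*ln(n/m) ≈ 1.815114.
m/(2*ln(n/m)) ≈ 23/1.815114 ≈ 12.6714.
floor = 12.
k_max = max(1, 12) = 12.

12


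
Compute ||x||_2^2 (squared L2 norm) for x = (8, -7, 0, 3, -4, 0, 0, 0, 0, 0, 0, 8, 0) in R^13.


Non-zero entries: [(0, 8), (1, -7), (3, 3), (4, -4), (11, 8)]
Squares: [64, 49, 9, 16, 64]
||x||_2^2 = sum = 202.

202


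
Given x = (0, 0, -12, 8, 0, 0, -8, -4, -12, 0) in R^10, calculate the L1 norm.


Non-zero entries: [(2, -12), (3, 8), (6, -8), (7, -4), (8, -12)]
Absolute values: [12, 8, 8, 4, 12]
||x||_1 = sum = 44.

44


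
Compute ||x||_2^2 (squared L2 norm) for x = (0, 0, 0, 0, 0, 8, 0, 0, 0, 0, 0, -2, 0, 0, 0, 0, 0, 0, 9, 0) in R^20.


Non-zero entries: [(5, 8), (11, -2), (18, 9)]
Squares: [64, 4, 81]
||x||_2^2 = sum = 149.

149


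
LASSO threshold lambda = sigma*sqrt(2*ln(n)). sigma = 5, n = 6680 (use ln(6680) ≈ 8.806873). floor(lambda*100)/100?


ln(6680) ≈ 8.806873.
2*ln(n) ≈ 17.613746.
sqrt(2*ln(n)) ≈ sqrt(17.613746) ≈ 4.196873.
lambda ≈ 5*4.196873 = 20.984365.
floor(lambda*100)/100 = 20.98.

20.98


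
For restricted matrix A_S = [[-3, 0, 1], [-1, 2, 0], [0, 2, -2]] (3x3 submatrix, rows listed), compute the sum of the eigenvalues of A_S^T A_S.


Sum of eigenvalues of A_S^T A_S = trace(A_S^T A_S) = sum of squared column norms of A_S.
A_S^T A_S diagonal: [10, 8, 5].
trace = 10 + 8 + 5 = 23.

23


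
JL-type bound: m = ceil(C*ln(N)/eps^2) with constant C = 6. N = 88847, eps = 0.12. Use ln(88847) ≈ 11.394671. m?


ln(88847) ≈ 11.394671.
eps^2 = 0.12^2 = 0.0144.
C*ln(N)/eps^2 ≈ 6*11.394671/0.0144 ≈ 4747.7796.
m = ceil(4747.7796) = 4748.

4748


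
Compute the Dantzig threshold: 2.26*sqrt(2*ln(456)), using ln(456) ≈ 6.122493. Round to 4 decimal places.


ln(456) ≈ 6.122493.
2*ln(n) ≈ 12.244986.
sqrt(2*ln(n)) ≈ sqrt(12.244986) ≈ 3.499284.
threshold ≈ 2.26*3.499284 = 7.90838184 ≈ 7.9084.

7.9084


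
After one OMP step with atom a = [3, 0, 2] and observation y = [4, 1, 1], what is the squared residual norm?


a^T a = 13.
a^T y = 14.
coeff = 14/13 = 14/13.
||r||^2 = 38/13.

38/13


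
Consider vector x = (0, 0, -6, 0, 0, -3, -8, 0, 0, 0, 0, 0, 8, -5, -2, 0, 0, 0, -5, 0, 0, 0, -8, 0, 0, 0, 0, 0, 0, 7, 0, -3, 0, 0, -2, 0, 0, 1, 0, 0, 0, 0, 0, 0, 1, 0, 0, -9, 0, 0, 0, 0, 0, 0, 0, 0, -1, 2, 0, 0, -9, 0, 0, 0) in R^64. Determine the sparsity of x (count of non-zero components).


Non-zero positions: [2, 5, 6, 12, 13, 14, 18, 22, 29, 31, 34, 37, 44, 47, 56, 57, 60].
Sparsity = 17.

17


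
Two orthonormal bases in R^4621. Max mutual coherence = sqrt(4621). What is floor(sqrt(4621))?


67^2 = 4489 <= 4621 < 4624 = 68^2, so 67 <= sqrt(4621) < 68.
floor(sqrt(4621)) = 67.

67


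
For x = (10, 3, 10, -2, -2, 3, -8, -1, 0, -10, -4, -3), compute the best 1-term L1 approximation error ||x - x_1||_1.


Sorted |x_i| descending: [10, 10, 10, 8, 4, 3, 3, 3, 2, 2, 1, 0]
Keep top 1: [10]
Tail entries: [10, 10, 8, 4, 3, 3, 3, 2, 2, 1, 0]
L1 error = sum of tail = 46.

46


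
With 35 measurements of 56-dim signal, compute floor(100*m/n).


100*m/n = 100*35/56 ≈ 62.5.
floor = 62.

62


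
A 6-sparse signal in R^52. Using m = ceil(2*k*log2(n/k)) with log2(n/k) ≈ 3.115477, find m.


log2(n/k) = log2(52/6) ≈ 3.115477.
2*k*log2(n/k) ≈ 2*6*3.115477 = 37.385724.
m = ceil(37.385724) = 38.

38


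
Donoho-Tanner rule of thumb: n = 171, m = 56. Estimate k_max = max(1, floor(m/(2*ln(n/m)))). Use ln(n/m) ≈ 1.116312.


n/m = 171/56.
ln(n/m) ≈ 1.116312.
2*ln(n/m) ≈ 2.232624.
m/(2*ln(n/m)) ≈ 56/2.232624 ≈ 25.0826.
floor = 25.
k_max = max(1, 25) = 25.

25


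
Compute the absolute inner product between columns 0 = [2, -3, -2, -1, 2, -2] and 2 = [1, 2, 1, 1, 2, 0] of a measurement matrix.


Inner product: 2*1 + -3*2 + -2*1 + -1*1 + 2*2 + -2*0
Products: [2, -6, -2, -1, 4, 0]
Sum = -3.
|dot| = 3.

3


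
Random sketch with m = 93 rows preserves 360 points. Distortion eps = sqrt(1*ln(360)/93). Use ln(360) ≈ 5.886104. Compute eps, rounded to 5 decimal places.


ln(360) ≈ 5.886104.
1*ln(N)/m ≈ 1*5.886104/93 ≈ 0.06329144.
eps = sqrt(0.06329144) ≈ 0.2515779 ≈ 0.25158.

0.25158


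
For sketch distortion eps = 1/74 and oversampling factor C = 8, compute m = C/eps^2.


1/eps = 74.
(1/eps)^2 = 5476.
m = 8*5476 = 43808.

43808


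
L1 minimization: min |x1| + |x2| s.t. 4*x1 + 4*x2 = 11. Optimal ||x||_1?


Axis intercepts:
  x1 = 11/4, x2 = 0: L1 = 11/4
  x1 = 0, x2 = 11/4: L1 = 11/4
x* = (11/4, 0)
||x*||_1 = 11/4.

11/4


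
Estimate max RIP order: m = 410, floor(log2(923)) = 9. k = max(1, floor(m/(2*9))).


floor(log2(923)) = 9.
2*9 = 18.
m/(2*floor(log2(n))) = 410/18 ≈ 22.7778.
floor = 22.
k = max(1, 22) = 22.

22


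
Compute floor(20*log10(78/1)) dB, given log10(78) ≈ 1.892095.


||x||/||e|| = 78/1 = 78.
log10(78) ≈ 1.892095.
20*log10(||x||/||e||) ≈ 20*1.892095 = 37.8419.
floor(37.8419) = 37.

37


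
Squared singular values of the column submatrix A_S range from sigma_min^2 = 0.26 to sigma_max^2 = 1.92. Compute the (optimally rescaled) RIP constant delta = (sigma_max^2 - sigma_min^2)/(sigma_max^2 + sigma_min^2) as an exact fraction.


lambda_max - lambda_min = 1.92 - 0.26 = 1.66.
lambda_max + lambda_min = 1.92 + 0.26 = 2.18.
delta = 1.66/2.18 = 166/218 = 83/109.

83/109


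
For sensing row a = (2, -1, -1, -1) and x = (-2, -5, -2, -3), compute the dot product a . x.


Non-zero terms: ['2*-2', '-1*-5', '-1*-2', '-1*-3']
Products: [-4, 5, 2, 3]
y = sum = 6.

6


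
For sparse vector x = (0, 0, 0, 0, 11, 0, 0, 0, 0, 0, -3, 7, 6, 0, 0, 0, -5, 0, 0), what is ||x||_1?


Non-zero entries: [(4, 11), (10, -3), (11, 7), (12, 6), (16, -5)]
Absolute values: [11, 3, 7, 6, 5]
||x||_1 = sum = 32.

32


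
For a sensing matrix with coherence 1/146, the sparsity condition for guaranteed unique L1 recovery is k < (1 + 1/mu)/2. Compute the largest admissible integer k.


1/mu = 146.
1 + 1/mu = 147.
(1 + 1/mu)/2 = 73.5 is not an integer, so k_max = floor(73.5) = 73.

73


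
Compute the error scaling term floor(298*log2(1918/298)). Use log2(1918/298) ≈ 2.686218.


log2(n/k) = log2(1918/298) ≈ 2.686218.
k*log2(n/k) ≈ 298*2.686218 = 800.492964.
floor(800.492964) = 800.

800


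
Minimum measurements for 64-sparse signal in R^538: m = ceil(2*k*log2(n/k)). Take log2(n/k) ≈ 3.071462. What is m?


log2(n/k) = log2(538/64) ≈ 3.071462.
2*k*log2(n/k) ≈ 2*64*3.071462 = 393.147136.
m = ceil(393.147136) = 394.

394


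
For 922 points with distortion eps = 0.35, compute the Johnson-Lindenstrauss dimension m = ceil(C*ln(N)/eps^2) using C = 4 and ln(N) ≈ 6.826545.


ln(922) ≈ 6.826545.
eps^2 = 0.35^2 = 0.1225.
C*ln(N)/eps^2 ≈ 4*6.826545/0.1225 ≈ 222.9076.
m = ceil(222.9076) = 223.

223


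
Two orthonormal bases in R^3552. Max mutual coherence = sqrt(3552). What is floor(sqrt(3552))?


59^2 = 3481 <= 3552 < 3600 = 60^2, so 59 <= sqrt(3552) < 60.
floor(sqrt(3552)) = 59.

59


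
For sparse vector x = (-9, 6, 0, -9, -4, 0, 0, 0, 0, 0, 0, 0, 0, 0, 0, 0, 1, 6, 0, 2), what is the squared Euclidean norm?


Non-zero entries: [(0, -9), (1, 6), (3, -9), (4, -4), (16, 1), (17, 6), (19, 2)]
Squares: [81, 36, 81, 16, 1, 36, 4]
||x||_2^2 = sum = 255.

255


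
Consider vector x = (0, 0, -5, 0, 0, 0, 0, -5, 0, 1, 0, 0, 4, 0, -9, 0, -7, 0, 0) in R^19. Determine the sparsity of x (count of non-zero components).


Non-zero positions: [2, 7, 9, 12, 14, 16].
Sparsity = 6.

6


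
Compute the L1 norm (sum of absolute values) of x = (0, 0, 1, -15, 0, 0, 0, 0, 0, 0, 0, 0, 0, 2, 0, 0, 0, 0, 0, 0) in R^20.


Non-zero entries: [(2, 1), (3, -15), (13, 2)]
Absolute values: [1, 15, 2]
||x||_1 = sum = 18.

18


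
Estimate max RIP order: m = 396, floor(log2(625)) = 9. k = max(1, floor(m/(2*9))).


floor(log2(625)) = 9.
2*9 = 18.
m/(2*floor(log2(n))) = 396/18 ≈ 22.0.
floor = 22.
k = max(1, 22) = 22.

22


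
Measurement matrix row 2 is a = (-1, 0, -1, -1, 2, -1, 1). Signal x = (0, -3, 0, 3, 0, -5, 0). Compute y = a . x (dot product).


Non-zero terms: ['0*-3', '-1*3', '-1*-5']
Products: [0, -3, 5]
y = sum = 2.

2


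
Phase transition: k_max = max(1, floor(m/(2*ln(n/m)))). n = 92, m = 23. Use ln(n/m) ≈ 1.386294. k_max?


n/m = 92/23 = 4.
ln(n/m) ≈ 1.386294.
2*ln(n/m) ≈ 2.772588.
m/(2*ln(n/m)) ≈ 23/2.772588 ≈ 8.2955.
floor = 8.
k_max = max(1, 8) = 8.

8


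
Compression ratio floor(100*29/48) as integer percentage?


100*m/n = 100*29/48 ≈ 60.4167.
floor = 60.

60


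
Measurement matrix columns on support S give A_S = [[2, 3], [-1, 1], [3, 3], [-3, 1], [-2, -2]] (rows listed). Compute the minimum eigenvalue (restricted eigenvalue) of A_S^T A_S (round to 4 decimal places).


A_S^T A_S = [[27, 15], [15, 24]].
trace = 51.
det = 423.
disc = trace^2 - 4*det = 2601 - 4*423 = 909.
sqrt(909) ≈ 30.149627.
lam_min = (51 - sqrt(909))/2 ≈ (51 - 30.149627)/2 = 10.4251865 ≈ 10.4252.

10.4252


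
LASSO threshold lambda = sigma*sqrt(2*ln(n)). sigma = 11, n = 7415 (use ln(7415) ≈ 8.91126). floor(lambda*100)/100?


ln(7415) ≈ 8.91126.
2*ln(n) ≈ 17.82252.
sqrt(2*ln(n)) ≈ sqrt(17.82252) ≈ 4.221673.
lambda ≈ 11*4.221673 = 46.438403.
floor(lambda*100)/100 = 46.43.

46.43


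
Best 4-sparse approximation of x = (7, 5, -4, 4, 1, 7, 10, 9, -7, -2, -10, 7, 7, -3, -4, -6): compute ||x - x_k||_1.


Sorted |x_i| descending: [10, 10, 9, 7, 7, 7, 7, 7, 6, 5, 4, 4, 4, 3, 2, 1]
Keep top 4: [10, 10, 9, 7]
Tail entries: [7, 7, 7, 7, 6, 5, 4, 4, 4, 3, 2, 1]
L1 error = sum of tail = 57.

57


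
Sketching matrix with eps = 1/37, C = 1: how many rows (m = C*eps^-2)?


1/eps = 37.
(1/eps)^2 = 1369.
m = 1*1369 = 1369.

1369


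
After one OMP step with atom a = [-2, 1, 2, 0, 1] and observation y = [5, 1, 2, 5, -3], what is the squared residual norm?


a^T a = 10.
a^T y = -8.
coeff = -8/10 = -4/5.
||r||^2 = 288/5.

288/5


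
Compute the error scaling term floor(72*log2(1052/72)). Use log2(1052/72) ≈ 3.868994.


log2(n/k) = log2(1052/72) ≈ 3.868994.
k*log2(n/k) ≈ 72*3.868994 = 278.567568.
floor(278.567568) = 278.

278


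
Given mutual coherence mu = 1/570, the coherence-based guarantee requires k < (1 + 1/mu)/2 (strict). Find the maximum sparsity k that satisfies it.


1/mu = 570.
1 + 1/mu = 571.
(1 + 1/mu)/2 = 285.5 is not an integer, so k_max = floor(285.5) = 285.

285


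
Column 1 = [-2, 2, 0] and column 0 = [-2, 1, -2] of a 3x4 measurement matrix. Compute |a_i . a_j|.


Inner product: -2*-2 + 2*1 + 0*-2
Products: [4, 2, 0]
Sum = 6.
|dot| = 6.

6


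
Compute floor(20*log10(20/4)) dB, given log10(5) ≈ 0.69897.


||x||/||e|| = 20/4 = 5.
log10(5) ≈ 0.69897.
20*log10(||x||/||e||) ≈ 20*0.69897 = 13.9794.
floor(13.9794) = 13.

13


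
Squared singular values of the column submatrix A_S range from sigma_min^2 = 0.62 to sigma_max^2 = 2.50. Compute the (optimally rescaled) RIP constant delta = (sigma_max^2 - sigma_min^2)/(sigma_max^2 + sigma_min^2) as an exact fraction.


lambda_max - lambda_min = 2.50 - 0.62 = 1.88.
lambda_max + lambda_min = 2.50 + 0.62 = 3.12.
delta = 1.88/3.12 = 188/312 = 47/78.

47/78


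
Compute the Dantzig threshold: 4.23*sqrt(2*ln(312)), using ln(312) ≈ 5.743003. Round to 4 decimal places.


ln(312) ≈ 5.743003.
2*ln(n) ≈ 11.486006.
sqrt(2*ln(n)) ≈ sqrt(11.486006) ≈ 3.389101.
threshold ≈ 4.23*3.389101 = 14.33589723 ≈ 14.3359.

14.3359


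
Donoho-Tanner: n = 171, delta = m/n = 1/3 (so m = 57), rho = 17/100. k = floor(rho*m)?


m = 1/3*171 = 57.
rho = 17/100.
rho*m = 17/100*57 = 9.69.
k = floor(9.69) = 9.

9


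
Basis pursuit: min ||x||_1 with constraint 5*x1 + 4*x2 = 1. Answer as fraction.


Axis intercepts:
  x1 = 1/5, x2 = 0: L1 = 1/5
  x1 = 0, x2 = 1/4: L1 = 1/4
x* = (1/5, 0)
||x*||_1 = 1/5.

1/5
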